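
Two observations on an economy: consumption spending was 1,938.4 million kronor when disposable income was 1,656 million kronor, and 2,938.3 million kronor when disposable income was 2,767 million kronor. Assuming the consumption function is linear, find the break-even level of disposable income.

Y = 4480

MPC = (2938.3 − 1938.4)/(2767 − 1656) = 999.9/1111 = 0.9
a = 1938.4 − 0.9(1656) = 1938.4 − 1490.4 = 448
Break-even: Y = a/(1−MPC) = 448/0.1 = 4480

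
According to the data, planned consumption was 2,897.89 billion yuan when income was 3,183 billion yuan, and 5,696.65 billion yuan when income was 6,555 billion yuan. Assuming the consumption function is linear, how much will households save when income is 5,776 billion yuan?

S = 725.92

MPC = (5696.65 − 2897.89)/(6555 − 3183) = 2798.76/3372 = 0.83
a = 2897.89 − 0.83(3183) = 2897.89 − 2641.89 = 256
C = 256 + 0.83(5776) = 5050.08
S = 5776 − 5050.08 = 725.92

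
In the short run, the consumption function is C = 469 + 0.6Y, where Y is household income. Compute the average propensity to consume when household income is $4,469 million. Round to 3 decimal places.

APC = 0.705

C = 469 + 0.6(4469) = 3150.4
APC = C/Y = 3150.4/4469 = 0.705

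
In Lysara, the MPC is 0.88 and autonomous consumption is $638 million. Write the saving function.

S = -638 + 0.12Y

S = Y − C = Y − (638 + 0.88Y) = -638 + (1 − 0.88)Y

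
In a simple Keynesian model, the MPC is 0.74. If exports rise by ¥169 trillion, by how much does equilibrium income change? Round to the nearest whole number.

The multiplier is 1/(1 − MPC) = 1/0.26.
ΔY = 169/0.26 = 650.00 ≈ 650

ΔY ≈ 650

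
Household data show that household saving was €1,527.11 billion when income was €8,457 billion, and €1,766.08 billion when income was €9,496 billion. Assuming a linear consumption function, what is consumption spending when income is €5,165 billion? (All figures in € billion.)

C = 4395.05

MPS = ΔS/ΔY = (1766.08 − 1527.11)/(9496 − 8457) = 238.97/1039 = 0.23
MPC = 1 − MPS = 0.77
Autonomous saving = 1527.11 − 0.23(8457) = -418, so a = 418
C = 418 + 0.77(5165) = 418 + 3977.05 = 4395.05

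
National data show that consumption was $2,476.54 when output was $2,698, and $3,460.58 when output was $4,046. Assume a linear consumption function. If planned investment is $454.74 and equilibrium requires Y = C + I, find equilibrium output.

Y = 3562

MPC = (3460.58 − 2476.54)/(4046 − 2698) = 984.04/1348 = 0.73
a = 2476.54 − 0.73(2698) = 507
Equilibrium: Y = 507 + 0.73Y + 454.74
0.27Y = 961.74, so Y = 961.74/0.27 = 3562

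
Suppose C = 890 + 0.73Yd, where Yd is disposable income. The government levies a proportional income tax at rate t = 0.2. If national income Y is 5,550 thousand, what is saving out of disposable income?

S = 308.8

Yd = (1 − 0.2)(5550) = 0.8(5550) = 4440
C = 890 + 0.73(4440) = 890 + 3241.2 = 4131.2
S = Yd − C = 4440 − 4131.2 = 308.8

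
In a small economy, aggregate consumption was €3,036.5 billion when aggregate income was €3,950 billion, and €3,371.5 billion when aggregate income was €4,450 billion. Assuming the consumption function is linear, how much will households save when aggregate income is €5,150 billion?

MPC = (3371.5 − 3036.5)/(4450 − 3950) = 335/500 = 0.67
a = 3036.5 − 0.67(3950) = 3036.5 − 2646.5 = 390
C = 390 + 0.67(5150) = 3840.5
S = 5150 − 3840.5 = 1309.5

S = 1309.5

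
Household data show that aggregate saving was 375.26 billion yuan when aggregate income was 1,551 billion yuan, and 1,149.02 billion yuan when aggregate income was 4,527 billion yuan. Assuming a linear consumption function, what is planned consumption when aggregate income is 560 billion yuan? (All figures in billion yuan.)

MPS = ΔS/ΔY = (1149.02 − 375.26)/(4527 − 1551) = 773.76/2976 = 0.26
MPC = 1 − MPS = 0.74
Autonomous saving = 375.26 − 0.26(1551) = -28, so a = 28
C = 28 + 0.74(560) = 28 + 414.4 = 442.4

C = 442.4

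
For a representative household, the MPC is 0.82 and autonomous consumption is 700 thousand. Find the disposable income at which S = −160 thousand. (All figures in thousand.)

Y = 3000

S = Y − C = -700 + 0.18Y
-700 + 0.18Y = -160, so 0.18Y = 540 and Y = 3000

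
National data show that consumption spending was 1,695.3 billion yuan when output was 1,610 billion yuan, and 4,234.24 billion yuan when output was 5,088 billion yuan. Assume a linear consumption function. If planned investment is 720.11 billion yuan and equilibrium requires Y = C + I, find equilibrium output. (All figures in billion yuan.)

MPC = (4234.24 − 1695.3)/(5088 − 1610) = 2538.94/3478 = 0.73
a = 1695.3 − 0.73(1610) = 520
Equilibrium: Y = 520 + 0.73Y + 720.11
0.27Y = 1240.11, so Y = 1240.11/0.27 = 4593

Y = 4593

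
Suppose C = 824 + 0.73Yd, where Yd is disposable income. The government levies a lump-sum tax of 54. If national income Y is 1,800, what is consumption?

C = 2098.58

Yd = Y − T = 1800 − 54 = 1746
C = 824 + 0.73(1746) = 824 + 1274.58 = 2098.58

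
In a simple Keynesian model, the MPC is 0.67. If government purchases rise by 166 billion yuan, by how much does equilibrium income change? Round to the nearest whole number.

ΔY ≈ 503

The multiplier is 1/(1 − MPC) = 1/0.33.
ΔY = 166/0.33 = 503.03 ≈ 503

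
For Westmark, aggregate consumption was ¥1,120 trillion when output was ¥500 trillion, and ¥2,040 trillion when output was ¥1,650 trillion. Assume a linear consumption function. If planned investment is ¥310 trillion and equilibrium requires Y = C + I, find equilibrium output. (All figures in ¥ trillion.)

Y = 5150

MPC = (2040 − 1120)/(1650 − 500) = 920/1150 = 0.8
a = 1120 − 0.8(500) = 720
Equilibrium: Y = 720 + 0.8Y + 310
0.2Y = 1030, so Y = 1030/0.2 = 5150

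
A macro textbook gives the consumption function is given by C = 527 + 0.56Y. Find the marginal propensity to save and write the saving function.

MPS = 1 − MPC = 1 − 0.56 = 0.44
S = Y − C = -527 + 0.44Y

MPS = 0.44; S = -527 + 0.44Y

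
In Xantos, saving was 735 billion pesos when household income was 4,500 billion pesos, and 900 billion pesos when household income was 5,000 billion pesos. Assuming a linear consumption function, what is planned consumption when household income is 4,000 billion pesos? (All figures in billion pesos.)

C = 3430

MPS = ΔS/ΔY = (900 − 735)/(5000 − 4500) = 165/500 = 0.33
MPC = 1 − MPS = 0.67
Autonomous saving = 735 − 0.33(4500) = -750, so a = 750
C = 750 + 0.67(4000) = 750 + 2680 = 3430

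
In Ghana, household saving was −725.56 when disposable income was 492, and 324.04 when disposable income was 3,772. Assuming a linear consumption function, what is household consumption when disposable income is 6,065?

MPS = ΔS/ΔY = (324.04 − (-725.56))/(3772 − 492) = 1049.6/3280 = 0.32
MPC = 1 − MPS = 0.68
Autonomous saving = -725.56 − 0.32(492) = -883, so a = 883
C = 883 + 0.68(6065) = 883 + 4124.2 = 5007.2

C = 5007.2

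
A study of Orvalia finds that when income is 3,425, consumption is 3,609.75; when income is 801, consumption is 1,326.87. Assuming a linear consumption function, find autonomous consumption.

MPC = ΔC/ΔY = (3609.75 − 1326.87)/(3425 − 801) = 2282.88/2624 = 0.87
a = C − MPC·Y = 1326.87 − 0.87(801) = 1326.87 − 696.87 = 630

a = 630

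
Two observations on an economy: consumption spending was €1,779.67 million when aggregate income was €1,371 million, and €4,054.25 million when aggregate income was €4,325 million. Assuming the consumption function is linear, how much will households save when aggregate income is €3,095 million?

S = -12.15

MPC = (4054.25 − 1779.67)/(4325 − 1371) = 2274.58/2954 = 0.77
a = 1779.67 − 0.77(1371) = 1779.67 − 1055.67 = 724
C = 724 + 0.77(3095) = 3107.15
S = 3095 − 3107.15 = -12.15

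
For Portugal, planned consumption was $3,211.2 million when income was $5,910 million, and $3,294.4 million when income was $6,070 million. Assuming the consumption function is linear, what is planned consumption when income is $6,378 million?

MPC = (3294.4 − 3211.2)/(6070 − 5910) = 83.2/160 = 0.52
a = 3211.2 − 0.52(5910) = 3211.2 − 3073.2 = 138
C = 138 + 0.52(6378) = 138 + 3316.56 = 3454.56

C = 3454.56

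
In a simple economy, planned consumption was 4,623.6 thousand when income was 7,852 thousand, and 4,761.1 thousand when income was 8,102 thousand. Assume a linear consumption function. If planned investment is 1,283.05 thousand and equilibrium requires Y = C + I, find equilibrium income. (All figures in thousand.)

Y = 3529

MPC = (4761.1 − 4623.6)/(8102 − 7852) = 137.5/250 = 0.55
a = 4623.6 − 0.55(7852) = 305
Equilibrium: Y = 305 + 0.55Y + 1283.05
0.45Y = 1588.05, so Y = 1588.05/0.45 = 3529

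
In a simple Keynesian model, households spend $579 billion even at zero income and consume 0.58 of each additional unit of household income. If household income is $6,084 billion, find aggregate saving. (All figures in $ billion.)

S = 1976.28

C = 579 + 0.58(6084) = 579 + 3528.72 = 4107.72
S = Y − C = 6084 − 4107.72 = 1976.28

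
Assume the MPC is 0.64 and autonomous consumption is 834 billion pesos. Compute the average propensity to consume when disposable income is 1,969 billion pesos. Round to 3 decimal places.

APC = 1.064

C = 834 + 0.64(1969) = 2094.16
APC = C/Y = 2094.16/1969 = 1.064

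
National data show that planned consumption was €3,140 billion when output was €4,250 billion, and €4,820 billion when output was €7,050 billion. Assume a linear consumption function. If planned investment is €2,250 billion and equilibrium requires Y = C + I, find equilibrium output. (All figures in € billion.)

MPC = (4820 − 3140)/(7050 − 4250) = 1680/2800 = 0.6
a = 3140 − 0.6(4250) = 590
Equilibrium: Y = 590 + 0.6Y + 2250
0.4Y = 2840, so Y = 2840/0.4 = 7100

Y = 7100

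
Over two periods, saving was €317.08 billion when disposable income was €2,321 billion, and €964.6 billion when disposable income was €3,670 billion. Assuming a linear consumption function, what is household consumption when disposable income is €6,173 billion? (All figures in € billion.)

C = 4006.96

MPS = ΔS/ΔY = (964.6 − 317.08)/(3670 − 2321) = 647.52/1349 = 0.48
MPC = 1 − MPS = 0.52
Autonomous saving = 317.08 − 0.48(2321) = -797, so a = 797
C = 797 + 0.52(6173) = 797 + 3209.96 = 4006.96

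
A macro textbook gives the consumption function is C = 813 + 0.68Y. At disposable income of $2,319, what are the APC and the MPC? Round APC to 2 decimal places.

MPC = 0.68 (the slope of the consumption function)
C = 813 + 0.68(2319) = 2389.92, so APC = 2389.92/2319 = 1.03

APC = 1.03; MPC = 0.68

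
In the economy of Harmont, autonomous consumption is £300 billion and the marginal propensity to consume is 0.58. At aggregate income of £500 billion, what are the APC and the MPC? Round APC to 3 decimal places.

MPC = 0.58 (the slope of the consumption function)
C = 300 + 0.58(500) = 590, so APC = 590/500 = 1.180

APC = 1.180; MPC = 0.58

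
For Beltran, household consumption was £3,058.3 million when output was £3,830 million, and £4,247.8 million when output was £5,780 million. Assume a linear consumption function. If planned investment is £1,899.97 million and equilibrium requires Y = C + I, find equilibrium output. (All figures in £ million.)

Y = 6723

MPC = (4247.8 − 3058.3)/(5780 − 3830) = 1189.5/1950 = 0.61
a = 3058.3 − 0.61(3830) = 722
Equilibrium: Y = 722 + 0.61Y + 1899.97
0.39Y = 2621.97, so Y = 2621.97/0.39 = 6723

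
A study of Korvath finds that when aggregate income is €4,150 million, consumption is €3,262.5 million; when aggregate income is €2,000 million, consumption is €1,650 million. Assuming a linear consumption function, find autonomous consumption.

a = 150

MPC = ΔC/ΔY = (3262.5 − 1650)/(4150 − 2000) = 1612.5/2150 = 0.75
a = C − MPC·Y = 1650 − 0.75(2000) = 1650 − 1500 = 150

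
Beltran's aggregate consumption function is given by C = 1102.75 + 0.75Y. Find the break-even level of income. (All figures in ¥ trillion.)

At break-even, C = Y: 1102.75 + 0.75Y = Y
0.25Y = 1102.75, so Y = 1102.75/0.25 = 4411

Y = 4411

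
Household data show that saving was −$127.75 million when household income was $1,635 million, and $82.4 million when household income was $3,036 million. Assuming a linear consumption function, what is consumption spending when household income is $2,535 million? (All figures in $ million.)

C = 2527.75

MPS = ΔS/ΔY = (82.4 − (-127.75))/(3036 − 1635) = 210.15/1401 = 0.15
MPC = 1 − MPS = 0.85
Autonomous saving = -127.75 − 0.15(1635) = -373, so a = 373
C = 373 + 0.85(2535) = 373 + 2154.75 = 2527.75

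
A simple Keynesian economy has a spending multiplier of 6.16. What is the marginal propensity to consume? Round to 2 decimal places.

MPC = 0.84

k = 1/(1 − MPC), so 1 − MPC = 1/k = 1/6.16 = 0.1623
MPC = 1 − 0.1623 = 0.84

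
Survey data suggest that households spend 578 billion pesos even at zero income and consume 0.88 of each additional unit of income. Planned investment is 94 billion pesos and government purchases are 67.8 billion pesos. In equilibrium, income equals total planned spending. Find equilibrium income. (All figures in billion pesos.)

Y = 6165

Y = C + I + G = 578 + 0.88Y + 94 + 67.8
Y − 0.88Y = 739.8
0.12Y = 739.8, so Y = 739.8/0.12 = 6165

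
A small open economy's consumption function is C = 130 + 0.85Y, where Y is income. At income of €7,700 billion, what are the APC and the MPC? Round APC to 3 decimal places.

APC = 0.867; MPC = 0.85

MPC = 0.85 (the slope of the consumption function)
C = 130 + 0.85(7700) = 6675, so APC = 6675/7700 = 0.867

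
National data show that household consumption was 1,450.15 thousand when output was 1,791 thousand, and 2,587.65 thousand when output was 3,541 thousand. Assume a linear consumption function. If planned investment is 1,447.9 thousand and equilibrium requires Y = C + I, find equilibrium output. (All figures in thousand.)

MPC = (2587.65 − 1450.15)/(3541 − 1791) = 1137.5/1750 = 0.65
a = 1450.15 − 0.65(1791) = 286
Equilibrium: Y = 286 + 0.65Y + 1447.9
0.35Y = 1733.9, so Y = 1733.9/0.35 = 4954

Y = 4954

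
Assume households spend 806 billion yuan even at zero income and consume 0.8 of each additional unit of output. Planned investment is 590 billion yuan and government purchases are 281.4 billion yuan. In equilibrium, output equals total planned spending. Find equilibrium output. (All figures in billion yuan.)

Y = 8387

Y = C + I + G = 806 + 0.8Y + 590 + 281.4
Y − 0.8Y = 1677.4
0.2Y = 1677.4, so Y = 1677.4/0.2 = 8387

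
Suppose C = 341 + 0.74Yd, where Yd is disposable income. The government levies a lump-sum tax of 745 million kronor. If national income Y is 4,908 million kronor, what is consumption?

Yd = Y − T = 4908 − 745 = 4163
C = 341 + 0.74(4163) = 341 + 3080.62 = 3421.62

C = 3421.62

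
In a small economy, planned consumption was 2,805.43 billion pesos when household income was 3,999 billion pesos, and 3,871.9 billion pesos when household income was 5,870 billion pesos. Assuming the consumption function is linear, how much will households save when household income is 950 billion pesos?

MPC = (3871.9 − 2805.43)/(5870 − 3999) = 1066.47/1871 = 0.57
a = 2805.43 − 0.57(3999) = 2805.43 − 2279.43 = 526
C = 526 + 0.57(950) = 1067.5
S = 950 − 1067.5 = -117.5

S = -117.5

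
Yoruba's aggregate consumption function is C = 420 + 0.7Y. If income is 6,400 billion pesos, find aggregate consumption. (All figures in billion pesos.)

C = 4900

C = 420 + 0.7(6400) = 420 + 4480 = 4900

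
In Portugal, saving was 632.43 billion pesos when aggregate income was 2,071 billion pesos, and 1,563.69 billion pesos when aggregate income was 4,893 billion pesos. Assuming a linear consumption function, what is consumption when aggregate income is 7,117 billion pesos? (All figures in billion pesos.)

MPS = ΔS/ΔY = (1563.69 − 632.43)/(4893 − 2071) = 931.26/2822 = 0.33
MPC = 1 − MPS = 0.67
Autonomous saving = 632.43 − 0.33(2071) = -51, so a = 51
C = 51 + 0.67(7117) = 51 + 4768.39 = 4819.39

C = 4819.39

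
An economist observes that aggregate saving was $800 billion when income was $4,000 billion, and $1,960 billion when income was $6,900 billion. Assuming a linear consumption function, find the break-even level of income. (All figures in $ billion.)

Y = 2000

MPS = ΔS/ΔY = (1960 − 800)/(6900 − 4000) = 1160/2900 = 0.4
MPC = 1 − MPS = 0.6
From S(4000) = 800: −a + 0.4(4000) = 800, so a = 1600 − 800 = 800
Break-even (S = 0): Y = a/MPS = 800/0.4 = 2000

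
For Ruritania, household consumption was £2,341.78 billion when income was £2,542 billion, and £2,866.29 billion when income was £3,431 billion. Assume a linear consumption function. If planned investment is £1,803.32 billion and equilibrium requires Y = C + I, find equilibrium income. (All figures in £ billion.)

Y = 6452

MPC = (2866.29 − 2341.78)/(3431 − 2542) = 524.51/889 = 0.59
a = 2341.78 − 0.59(2542) = 842
Equilibrium: Y = 842 + 0.59Y + 1803.32
0.41Y = 2645.32, so Y = 2645.32/0.41 = 6452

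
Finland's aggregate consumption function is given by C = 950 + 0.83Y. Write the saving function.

S = -950 + 0.17Y

S = Y − C = Y − (950 + 0.83Y) = -950 + (1 − 0.83)Y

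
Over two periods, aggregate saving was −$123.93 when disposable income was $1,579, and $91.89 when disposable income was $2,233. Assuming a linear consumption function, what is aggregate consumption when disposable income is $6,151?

C = 4766.17

MPS = ΔS/ΔY = (91.89 − (-123.93))/(2233 − 1579) = 215.82/654 = 0.33
MPC = 1 − MPS = 0.67
Autonomous saving = -123.93 − 0.33(1579) = -645, so a = 645
C = 645 + 0.67(6151) = 645 + 4121.17 = 4766.17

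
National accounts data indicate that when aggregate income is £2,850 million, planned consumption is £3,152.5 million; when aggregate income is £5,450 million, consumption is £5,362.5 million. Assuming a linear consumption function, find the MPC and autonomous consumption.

MPC = ΔC/ΔY = (5362.5 − 3152.5)/(5450 − 2850) = 2210/2600 = 0.85
a = C − MPC·Y = 3152.5 − 0.85(2850) = 3152.5 − 2422.5 = 730

MPC = 0.85; a = 730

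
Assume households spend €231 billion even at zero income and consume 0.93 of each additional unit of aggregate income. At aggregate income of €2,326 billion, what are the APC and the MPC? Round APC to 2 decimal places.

APC = 1.03; MPC = 0.93

MPC = 0.93 (the slope of the consumption function)
C = 231 + 0.93(2326) = 2394.18, so APC = 2394.18/2326 = 1.03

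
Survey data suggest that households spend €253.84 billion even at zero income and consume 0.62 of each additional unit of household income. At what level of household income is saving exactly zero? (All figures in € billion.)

At break-even, C = Y: 253.84 + 0.62Y = Y
0.38Y = 253.84, so Y = 253.84/0.38 = 668

Y = 668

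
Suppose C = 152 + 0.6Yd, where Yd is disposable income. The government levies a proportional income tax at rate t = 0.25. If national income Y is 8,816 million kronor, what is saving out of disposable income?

S = 2492.8

Yd = (1 − 0.25)(8816) = 0.75(8816) = 6612
C = 152 + 0.6(6612) = 152 + 3967.2 = 4119.2
S = Yd − C = 6612 − 4119.2 = 2492.8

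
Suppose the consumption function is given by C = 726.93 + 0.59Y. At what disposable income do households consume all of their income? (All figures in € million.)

At break-even, C = Y: 726.93 + 0.59Y = Y
0.41Y = 726.93, so Y = 726.93/0.41 = 1773

Y = 1773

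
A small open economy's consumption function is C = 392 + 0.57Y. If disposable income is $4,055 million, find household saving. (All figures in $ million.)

S = 1351.65

C = 392 + 0.57(4055) = 392 + 2311.35 = 2703.35
S = Y − C = 4055 − 2703.35 = 1351.65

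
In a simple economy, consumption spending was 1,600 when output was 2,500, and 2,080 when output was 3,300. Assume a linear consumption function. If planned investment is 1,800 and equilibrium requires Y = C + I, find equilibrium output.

MPC = (2080 − 1600)/(3300 − 2500) = 480/800 = 0.6
a = 1600 − 0.6(2500) = 100
Equilibrium: Y = 100 + 0.6Y + 1800
0.4Y = 1900, so Y = 1900/0.4 = 4750

Y = 4750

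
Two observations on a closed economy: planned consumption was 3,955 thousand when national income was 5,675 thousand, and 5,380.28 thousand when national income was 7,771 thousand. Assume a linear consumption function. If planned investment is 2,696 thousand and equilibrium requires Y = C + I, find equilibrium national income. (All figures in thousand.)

MPC = (5380.28 − 3955)/(7771 − 5675) = 1425.28/2096 = 0.68
a = 3955 − 0.68(5675) = 96
Equilibrium: Y = 96 + 0.68Y + 2696
0.32Y = 2792, so Y = 2792/0.32 = 8725

Y = 8725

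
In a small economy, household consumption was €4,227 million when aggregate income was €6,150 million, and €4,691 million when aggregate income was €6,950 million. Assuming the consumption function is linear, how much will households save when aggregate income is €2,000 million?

S = 180

MPC = (4691 − 4227)/(6950 − 6150) = 464/800 = 0.58
a = 4227 − 0.58(6150) = 4227 − 3567 = 660
C = 660 + 0.58(2000) = 1820
S = 2000 − 1820 = 180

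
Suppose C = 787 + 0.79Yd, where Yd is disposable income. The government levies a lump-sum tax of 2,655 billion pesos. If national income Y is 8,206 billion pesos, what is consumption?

Yd = Y − T = 8206 − 2655 = 5551
C = 787 + 0.79(5551) = 787 + 4385.29 = 5172.29

C = 5172.29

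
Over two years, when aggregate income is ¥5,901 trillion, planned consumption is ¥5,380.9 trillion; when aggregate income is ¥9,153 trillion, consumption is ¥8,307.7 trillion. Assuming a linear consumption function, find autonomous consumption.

MPC = ΔC/ΔY = (8307.7 − 5380.9)/(9153 − 5901) = 2926.8/3252 = 0.9
a = C − MPC·Y = 5380.9 − 0.9(5901) = 5380.9 − 5310.9 = 70

a = 70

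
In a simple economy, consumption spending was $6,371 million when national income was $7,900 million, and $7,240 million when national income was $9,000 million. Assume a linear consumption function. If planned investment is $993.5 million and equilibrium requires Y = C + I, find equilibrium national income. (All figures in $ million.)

MPC = (7240 − 6371)/(9000 − 7900) = 869/1100 = 0.79
a = 6371 − 0.79(7900) = 130
Equilibrium: Y = 130 + 0.79Y + 993.5
0.21Y = 1123.5, so Y = 1123.5/0.21 = 5350

Y = 5350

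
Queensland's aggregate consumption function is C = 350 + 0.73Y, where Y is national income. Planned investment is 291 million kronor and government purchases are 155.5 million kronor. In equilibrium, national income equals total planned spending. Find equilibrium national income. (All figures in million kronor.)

Y = C + I + G = 350 + 0.73Y + 291 + 155.5
Y − 0.73Y = 796.5
0.27Y = 796.5, so Y = 796.5/0.27 = 2950

Y = 2950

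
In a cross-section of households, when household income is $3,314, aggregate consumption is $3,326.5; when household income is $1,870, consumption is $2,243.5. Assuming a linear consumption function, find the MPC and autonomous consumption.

MPC = 0.75; a = 841

MPC = ΔC/ΔY = (3326.5 − 2243.5)/(3314 − 1870) = 1083/1444 = 0.75
a = C − MPC·Y = 2243.5 − 0.75(1870) = 2243.5 − 1402.5 = 841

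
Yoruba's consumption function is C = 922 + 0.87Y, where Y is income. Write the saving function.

S = Y − C = Y − (922 + 0.87Y) = -922 + (1 − 0.87)Y

S = -922 + 0.13Y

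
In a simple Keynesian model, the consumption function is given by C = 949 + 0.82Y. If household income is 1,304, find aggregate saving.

C = 949 + 0.82(1304) = 949 + 1069.28 = 2018.28
S = Y − C = 1304 − 2018.28 = -714.28

S = -714.28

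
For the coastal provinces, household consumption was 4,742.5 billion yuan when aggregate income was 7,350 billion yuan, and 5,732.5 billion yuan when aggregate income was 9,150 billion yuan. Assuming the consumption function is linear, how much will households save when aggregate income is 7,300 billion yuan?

S = 2585

MPC = (5732.5 − 4742.5)/(9150 − 7350) = 990/1800 = 0.55
a = 4742.5 − 0.55(7350) = 4742.5 − 4042.5 = 700
C = 700 + 0.55(7300) = 4715
S = 7300 − 4715 = 2585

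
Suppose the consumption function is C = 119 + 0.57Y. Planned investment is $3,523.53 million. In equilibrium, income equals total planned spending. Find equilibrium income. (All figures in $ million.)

Y = C + I = 119 + 0.57Y + 3523.53
Y − 0.57Y = 3642.53
0.43Y = 3642.53, so Y = 3642.53/0.43 = 8471

Y = 8471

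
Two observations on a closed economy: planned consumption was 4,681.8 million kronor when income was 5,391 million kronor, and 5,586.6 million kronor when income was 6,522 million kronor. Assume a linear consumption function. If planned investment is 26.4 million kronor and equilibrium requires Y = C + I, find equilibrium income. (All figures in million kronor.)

MPC = (5586.6 − 4681.8)/(6522 − 5391) = 904.8/1131 = 0.8
a = 4681.8 − 0.8(5391) = 369
Equilibrium: Y = 369 + 0.8Y + 26.4
0.2Y = 395.4, so Y = 395.4/0.2 = 1977

Y = 1977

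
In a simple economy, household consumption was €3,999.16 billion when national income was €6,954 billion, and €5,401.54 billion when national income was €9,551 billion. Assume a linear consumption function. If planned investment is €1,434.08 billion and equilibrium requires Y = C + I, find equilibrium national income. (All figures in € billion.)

Y = 3648

MPC = (5401.54 − 3999.16)/(9551 − 6954) = 1402.38/2597 = 0.54
a = 3999.16 − 0.54(6954) = 244
Equilibrium: Y = 244 + 0.54Y + 1434.08
0.46Y = 1678.08, so Y = 1678.08/0.46 = 3648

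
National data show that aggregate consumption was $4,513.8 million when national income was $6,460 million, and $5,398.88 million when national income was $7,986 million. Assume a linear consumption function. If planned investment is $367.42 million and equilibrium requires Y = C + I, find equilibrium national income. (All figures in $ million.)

MPC = (5398.88 − 4513.8)/(7986 − 6460) = 885.08/1526 = 0.58
a = 4513.8 − 0.58(6460) = 767
Equilibrium: Y = 767 + 0.58Y + 367.42
0.42Y = 1134.42, so Y = 1134.42/0.42 = 2701

Y = 2701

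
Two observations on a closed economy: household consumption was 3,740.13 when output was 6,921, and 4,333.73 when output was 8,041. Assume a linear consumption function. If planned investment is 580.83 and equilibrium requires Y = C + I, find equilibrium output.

Y = 1389

MPC = (4333.73 − 3740.13)/(8041 − 6921) = 593.6/1120 = 0.53
a = 3740.13 − 0.53(6921) = 72
Equilibrium: Y = 72 + 0.53Y + 580.83
0.47Y = 652.83, so Y = 652.83/0.47 = 1389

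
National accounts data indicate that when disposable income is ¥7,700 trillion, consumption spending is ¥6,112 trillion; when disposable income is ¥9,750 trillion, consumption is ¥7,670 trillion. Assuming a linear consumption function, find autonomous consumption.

a = 260

MPC = ΔC/ΔY = (7670 − 6112)/(9750 − 7700) = 1558/2050 = 0.76
a = C − MPC·Y = 6112 − 0.76(7700) = 6112 − 5852 = 260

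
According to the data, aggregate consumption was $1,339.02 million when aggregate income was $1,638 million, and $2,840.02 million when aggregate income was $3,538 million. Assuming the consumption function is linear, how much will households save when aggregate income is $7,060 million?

MPC = (2840.02 − 1339.02)/(3538 − 1638) = 1501/1900 = 0.79
a = 1339.02 − 0.79(1638) = 1339.02 − 1294.02 = 45
C = 45 + 0.79(7060) = 5622.4
S = 7060 − 5622.4 = 1437.6

S = 1437.6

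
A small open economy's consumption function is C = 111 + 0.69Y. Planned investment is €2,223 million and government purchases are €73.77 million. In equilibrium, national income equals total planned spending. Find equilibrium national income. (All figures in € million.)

Y = 7767

Y = C + I + G = 111 + 0.69Y + 2223 + 73.77
Y − 0.69Y = 2407.77
0.31Y = 2407.77, so Y = 2407.77/0.31 = 7767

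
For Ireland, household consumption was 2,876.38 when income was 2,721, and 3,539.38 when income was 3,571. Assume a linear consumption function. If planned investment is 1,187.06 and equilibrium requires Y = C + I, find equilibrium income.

MPC = (3539.38 − 2876.38)/(3571 − 2721) = 663/850 = 0.78
a = 2876.38 − 0.78(2721) = 754
Equilibrium: Y = 754 + 0.78Y + 1187.06
0.22Y = 1941.06, so Y = 1941.06/0.22 = 8823

Y = 8823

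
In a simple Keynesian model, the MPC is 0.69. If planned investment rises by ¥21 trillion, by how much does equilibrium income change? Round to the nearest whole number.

The multiplier is 1/(1 − MPC) = 1/0.31.
ΔY = 21/0.31 = 67.74 ≈ 68

ΔY ≈ 68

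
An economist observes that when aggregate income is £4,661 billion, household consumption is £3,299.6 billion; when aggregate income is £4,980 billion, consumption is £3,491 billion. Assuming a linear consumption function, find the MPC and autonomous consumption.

MPC = 0.6; a = 503

MPC = ΔC/ΔY = (3491 − 3299.6)/(4980 − 4661) = 191.4/319 = 0.6
a = C − MPC·Y = 3299.6 − 0.6(4661) = 3299.6 − 2796.6 = 503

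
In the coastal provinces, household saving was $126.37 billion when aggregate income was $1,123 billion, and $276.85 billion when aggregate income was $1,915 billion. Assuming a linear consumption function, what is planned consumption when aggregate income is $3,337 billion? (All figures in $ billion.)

C = 2789.97

MPS = ΔS/ΔY = (276.85 − 126.37)/(1915 − 1123) = 150.48/792 = 0.19
MPC = 1 − MPS = 0.81
Autonomous saving = 126.37 − 0.19(1123) = -87, so a = 87
C = 87 + 0.81(3337) = 87 + 2702.97 = 2789.97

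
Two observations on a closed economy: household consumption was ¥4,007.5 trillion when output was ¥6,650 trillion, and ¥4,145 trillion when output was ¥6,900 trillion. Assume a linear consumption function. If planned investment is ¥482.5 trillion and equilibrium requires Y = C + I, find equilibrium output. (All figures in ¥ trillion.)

MPC = (4145 − 4007.5)/(6900 − 6650) = 137.5/250 = 0.55
a = 4007.5 − 0.55(6650) = 350
Equilibrium: Y = 350 + 0.55Y + 482.5
0.45Y = 832.5, so Y = 832.5/0.45 = 1850

Y = 1850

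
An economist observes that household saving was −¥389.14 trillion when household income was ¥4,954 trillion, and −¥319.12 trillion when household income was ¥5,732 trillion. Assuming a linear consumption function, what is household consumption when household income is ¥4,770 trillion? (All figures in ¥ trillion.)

C = 5175.7

MPS = ΔS/ΔY = (-319.12 − (-389.14))/(5732 − 4954) = 70.02/778 = 0.09
MPC = 1 − MPS = 0.91
Autonomous saving = -389.14 − 0.09(4954) = -835, so a = 835
C = 835 + 0.91(4770) = 835 + 4340.7 = 5175.7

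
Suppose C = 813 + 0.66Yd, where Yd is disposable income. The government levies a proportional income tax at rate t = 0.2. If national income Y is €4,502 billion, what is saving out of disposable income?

S = 411.544

Yd = (1 − 0.2)(4502) = 0.8(4502) = 3601.6
C = 813 + 0.66(3601.6) = 813 + 2377.056 = 3190.056
S = Yd − C = 3601.6 − 3190.056 = 411.544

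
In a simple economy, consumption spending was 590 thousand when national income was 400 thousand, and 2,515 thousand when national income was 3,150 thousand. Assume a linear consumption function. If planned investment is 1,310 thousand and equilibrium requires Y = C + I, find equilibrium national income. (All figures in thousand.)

Y = 5400

MPC = (2515 − 590)/(3150 − 400) = 1925/2750 = 0.7
a = 590 − 0.7(400) = 310
Equilibrium: Y = 310 + 0.7Y + 1310
0.3Y = 1620, so Y = 1620/0.3 = 5400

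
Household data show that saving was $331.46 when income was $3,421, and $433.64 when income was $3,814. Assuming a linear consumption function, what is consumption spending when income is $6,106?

C = 5076.44

MPS = ΔS/ΔY = (433.64 − 331.46)/(3814 − 3421) = 102.18/393 = 0.26
MPC = 1 − MPS = 0.74
Autonomous saving = 331.46 − 0.26(3421) = -558, so a = 558
C = 558 + 0.74(6106) = 558 + 4518.44 = 5076.44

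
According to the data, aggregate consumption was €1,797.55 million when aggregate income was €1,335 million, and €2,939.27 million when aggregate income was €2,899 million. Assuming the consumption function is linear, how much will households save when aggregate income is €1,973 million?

MPC = (2939.27 − 1797.55)/(2899 − 1335) = 1141.72/1564 = 0.73
a = 1797.55 − 0.73(1335) = 1797.55 − 974.55 = 823
C = 823 + 0.73(1973) = 2263.29
S = 1973 − 2263.29 = -290.29

S = -290.29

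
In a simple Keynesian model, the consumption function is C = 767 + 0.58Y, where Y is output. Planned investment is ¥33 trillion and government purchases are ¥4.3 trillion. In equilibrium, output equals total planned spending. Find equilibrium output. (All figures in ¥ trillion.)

Y = C + I + G = 767 + 0.58Y + 33 + 4.3
Y − 0.58Y = 804.3
0.42Y = 804.3, so Y = 804.3/0.42 = 1915

Y = 1915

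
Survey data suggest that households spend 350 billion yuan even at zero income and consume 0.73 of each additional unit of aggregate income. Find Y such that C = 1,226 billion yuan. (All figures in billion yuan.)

350 + 0.73Y = 1226
0.73Y = 876, so Y = 876/0.73 = 1200

Y = 1200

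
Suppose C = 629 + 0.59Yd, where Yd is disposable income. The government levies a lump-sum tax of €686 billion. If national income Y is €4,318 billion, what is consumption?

C = 2771.88

Yd = Y − T = 4318 − 686 = 3632
C = 629 + 0.59(3632) = 629 + 2142.88 = 2771.88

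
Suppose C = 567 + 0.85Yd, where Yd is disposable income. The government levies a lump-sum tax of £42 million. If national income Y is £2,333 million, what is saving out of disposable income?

S = -223.35

Yd = Y − T = 2333 − 42 = 2291
C = 567 + 0.85(2291) = 567 + 1947.35 = 2514.35
S = Yd − C = 2291 − 2514.35 = -223.35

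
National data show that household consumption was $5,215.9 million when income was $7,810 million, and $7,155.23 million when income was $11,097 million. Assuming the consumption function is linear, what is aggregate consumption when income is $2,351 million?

MPC = (7155.23 − 5215.9)/(11097 − 7810) = 1939.33/3287 = 0.59
a = 5215.9 − 0.59(7810) = 5215.9 − 4607.9 = 608
C = 608 + 0.59(2351) = 608 + 1387.09 = 1995.09

C = 1995.09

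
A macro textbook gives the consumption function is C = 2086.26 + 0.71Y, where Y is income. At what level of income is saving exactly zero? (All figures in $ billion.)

At break-even, C = Y: 2086.26 + 0.71Y = Y
0.29Y = 2086.26, so Y = 2086.26/0.29 = 7194

Y = 7194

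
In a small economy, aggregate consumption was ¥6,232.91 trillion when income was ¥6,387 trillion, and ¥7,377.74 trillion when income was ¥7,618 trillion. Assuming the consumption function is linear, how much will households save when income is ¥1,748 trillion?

MPC = (7377.74 − 6232.91)/(7618 − 6387) = 1144.83/1231 = 0.93
a = 6232.91 − 0.93(6387) = 6232.91 − 5939.91 = 293
C = 293 + 0.93(1748) = 1918.64
S = 1748 − 1918.64 = -170.64

S = -170.64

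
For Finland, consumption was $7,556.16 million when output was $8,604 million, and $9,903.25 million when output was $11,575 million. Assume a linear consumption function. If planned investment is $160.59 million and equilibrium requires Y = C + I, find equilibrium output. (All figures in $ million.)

MPC = (9903.25 − 7556.16)/(11575 − 8604) = 2347.09/2971 = 0.79
a = 7556.16 − 0.79(8604) = 759
Equilibrium: Y = 759 + 0.79Y + 160.59
0.21Y = 919.59, so Y = 919.59/0.21 = 4379

Y = 4379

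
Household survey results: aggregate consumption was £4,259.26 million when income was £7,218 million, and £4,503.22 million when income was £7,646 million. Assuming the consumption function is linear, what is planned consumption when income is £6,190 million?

C = 3673.3

MPC = (4503.22 − 4259.26)/(7646 − 7218) = 243.96/428 = 0.57
a = 4259.26 − 0.57(7218) = 4259.26 − 4114.26 = 145
C = 145 + 0.57(6190) = 145 + 3528.3 = 3673.3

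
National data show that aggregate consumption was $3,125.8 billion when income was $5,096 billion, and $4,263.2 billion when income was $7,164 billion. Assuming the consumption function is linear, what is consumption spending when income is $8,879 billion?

C = 5206.45

MPC = (4263.2 − 3125.8)/(7164 − 5096) = 1137.4/2068 = 0.55
a = 3125.8 − 0.55(5096) = 3125.8 − 2802.8 = 323
C = 323 + 0.55(8879) = 323 + 4883.45 = 5206.45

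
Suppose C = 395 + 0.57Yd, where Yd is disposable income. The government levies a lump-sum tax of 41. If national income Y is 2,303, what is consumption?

C = 1684.34

Yd = Y − T = 2303 − 41 = 2262
C = 395 + 0.57(2262) = 395 + 1289.34 = 1684.34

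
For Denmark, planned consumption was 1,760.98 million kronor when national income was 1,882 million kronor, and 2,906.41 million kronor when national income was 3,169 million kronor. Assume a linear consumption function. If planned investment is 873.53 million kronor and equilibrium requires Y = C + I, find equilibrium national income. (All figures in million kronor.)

MPC = (2906.41 − 1760.98)/(3169 − 1882) = 1145.43/1287 = 0.89
a = 1760.98 − 0.89(1882) = 86
Equilibrium: Y = 86 + 0.89Y + 873.53
0.11Y = 959.53, so Y = 959.53/0.11 = 8723

Y = 8723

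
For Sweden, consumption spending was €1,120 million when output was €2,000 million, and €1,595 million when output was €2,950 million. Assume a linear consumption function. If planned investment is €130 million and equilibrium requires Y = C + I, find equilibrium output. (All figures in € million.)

MPC = (1595 − 1120)/(2950 − 2000) = 475/950 = 0.5
a = 1120 − 0.5(2000) = 120
Equilibrium: Y = 120 + 0.5Y + 130
0.5Y = 250, so Y = 250/0.5 = 500

Y = 500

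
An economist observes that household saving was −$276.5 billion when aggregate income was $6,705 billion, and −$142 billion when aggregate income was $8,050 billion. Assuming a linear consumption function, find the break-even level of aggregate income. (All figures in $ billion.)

MPS = ΔS/ΔY = (-142 − (-276.5))/(8050 − 6705) = 134.5/1345 = 0.1
MPC = 1 − MPS = 0.9
From S(6705) = -276.5: −a + 0.1(6705) = -276.5, so a = 670.5 − (-276.5) = 947
Break-even (S = 0): Y = a/MPS = 947/0.1 = 9470

Y = 9470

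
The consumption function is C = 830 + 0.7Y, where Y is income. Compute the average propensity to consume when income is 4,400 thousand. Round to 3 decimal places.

APC = 0.889

C = 830 + 0.7(4400) = 3910
APC = C/Y = 3910/4400 = 0.889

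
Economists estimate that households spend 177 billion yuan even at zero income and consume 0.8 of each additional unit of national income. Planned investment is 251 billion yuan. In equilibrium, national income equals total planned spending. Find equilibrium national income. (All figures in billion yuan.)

Y = C + I = 177 + 0.8Y + 251
Y − 0.8Y = 428
0.2Y = 428, so Y = 428/0.2 = 2140

Y = 2140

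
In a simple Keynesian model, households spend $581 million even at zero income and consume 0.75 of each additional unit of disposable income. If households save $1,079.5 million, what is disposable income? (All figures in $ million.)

S = Y − C = -581 + 0.25Y
-581 + 0.25Y = 1079.5, so 0.25Y = 1660.5 and Y = 6642

Y = 6642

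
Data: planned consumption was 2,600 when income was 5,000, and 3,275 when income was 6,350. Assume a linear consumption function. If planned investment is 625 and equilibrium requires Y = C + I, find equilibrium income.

MPC = (3275 − 2600)/(6350 − 5000) = 675/1350 = 0.5
a = 2600 − 0.5(5000) = 100
Equilibrium: Y = 100 + 0.5Y + 625
0.5Y = 725, so Y = 725/0.5 = 1450

Y = 1450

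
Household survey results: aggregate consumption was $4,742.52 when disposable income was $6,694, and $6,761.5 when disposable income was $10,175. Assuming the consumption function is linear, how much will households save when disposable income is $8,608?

S = 2755.36

MPC = (6761.5 − 4742.52)/(10175 − 6694) = 2018.98/3481 = 0.58
a = 4742.52 − 0.58(6694) = 4742.52 − 3882.52 = 860
C = 860 + 0.58(8608) = 5852.64
S = 8608 − 5852.64 = 2755.36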